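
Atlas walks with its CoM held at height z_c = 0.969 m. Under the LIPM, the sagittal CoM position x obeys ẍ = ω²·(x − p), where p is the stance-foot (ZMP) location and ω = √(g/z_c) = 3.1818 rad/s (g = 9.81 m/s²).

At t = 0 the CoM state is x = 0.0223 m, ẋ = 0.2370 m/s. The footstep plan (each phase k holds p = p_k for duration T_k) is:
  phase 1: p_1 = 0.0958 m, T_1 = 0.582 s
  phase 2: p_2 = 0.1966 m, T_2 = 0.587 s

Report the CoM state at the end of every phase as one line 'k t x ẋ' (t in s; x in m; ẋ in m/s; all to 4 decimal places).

1 0.5820 0.0873 0.0469
2 1.1690 -0.1189 -0.9429

phase 1: p=0.0958, T=0.582, ωT=1.851808, cosh=3.264140, sinh=3.107186; start (x,ẋ)=(0.022300, 0.237000) → end (x,ẋ)=(0.087328, 0.046947)
phase 2: p=0.1966, T=0.587, ωT=1.867717, cosh=3.313987, sinh=3.159511; start (x,ẋ)=(0.087328, 0.046947) → end (x,ẋ)=(-0.118907, -0.942921)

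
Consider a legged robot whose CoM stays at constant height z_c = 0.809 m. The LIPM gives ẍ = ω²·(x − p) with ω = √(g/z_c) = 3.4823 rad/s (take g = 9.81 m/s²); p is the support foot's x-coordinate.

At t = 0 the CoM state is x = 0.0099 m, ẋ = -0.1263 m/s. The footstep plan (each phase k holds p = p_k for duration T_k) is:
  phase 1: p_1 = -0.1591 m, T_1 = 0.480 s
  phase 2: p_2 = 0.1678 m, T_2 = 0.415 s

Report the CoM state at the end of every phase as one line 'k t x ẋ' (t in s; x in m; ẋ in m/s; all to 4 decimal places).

1 0.4800 0.2133 1.1623
2 0.8950 0.9383 2.9198

phase 1: p=-0.1591, T=0.480, ωT=1.671504, cosh=2.754064, sinh=2.566100; start (x,ẋ)=(0.009900, -0.126300) → end (x,ẋ)=(0.213267, 1.162334)
phase 2: p=0.1678, T=0.415, ωT=1.445154, cosh=2.239109, sinh=2.003399; start (x,ẋ)=(0.213267, 1.162334) → end (x,ẋ)=(0.938306, 2.919786)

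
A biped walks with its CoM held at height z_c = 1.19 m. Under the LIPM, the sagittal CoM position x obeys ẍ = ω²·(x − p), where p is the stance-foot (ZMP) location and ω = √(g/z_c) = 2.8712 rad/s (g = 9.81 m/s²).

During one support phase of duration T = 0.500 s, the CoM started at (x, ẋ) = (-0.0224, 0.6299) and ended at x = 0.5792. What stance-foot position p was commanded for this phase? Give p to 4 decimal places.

ωT = 2.8712·0.500 = 1.435600; cosh(ωT) = 2.220069, sinh(ωT) = 1.982097
x(T) = p + (x₀−p)·cosh(ωT) + (ẋ₀/ω)·sinh(ωT) ⇒ p·(1 − cosh) = x(T) − x₀·cosh − (ẋ₀/ω)·sinh
numerator   = 0.5792 − (-0.0224)·2.220069 − (0.6299/2.8712)·1.982097 = 0.194086
denominator = 1 − 2.220069 = -1.220069
p = 0.194086 / -1.220069 = -0.1591

p = -0.1591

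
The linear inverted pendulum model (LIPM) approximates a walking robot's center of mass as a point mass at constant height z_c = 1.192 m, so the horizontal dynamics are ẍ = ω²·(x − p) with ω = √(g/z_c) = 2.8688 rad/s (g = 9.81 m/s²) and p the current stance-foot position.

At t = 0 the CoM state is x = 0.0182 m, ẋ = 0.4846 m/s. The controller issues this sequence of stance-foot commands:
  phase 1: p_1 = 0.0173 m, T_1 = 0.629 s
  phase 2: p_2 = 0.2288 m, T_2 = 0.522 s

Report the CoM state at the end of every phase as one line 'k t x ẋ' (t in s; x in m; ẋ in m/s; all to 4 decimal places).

phase 1: p=0.0173, T=0.629, ωT=1.804475, cosh=3.120671, sinh=2.956110; start (x,ẋ)=(0.018200, 0.484600) → end (x,ẋ)=(0.519457, 1.519910)
phase 2: p=0.2288, T=0.522, ωT=1.497514, cosh=2.347123, sinh=2.123437; start (x,ẋ)=(0.519457, 1.519910) → end (x,ẋ)=(2.036019, 5.338015)

1 0.6290 0.5195 1.5199
2 1.1510 2.0360 5.3380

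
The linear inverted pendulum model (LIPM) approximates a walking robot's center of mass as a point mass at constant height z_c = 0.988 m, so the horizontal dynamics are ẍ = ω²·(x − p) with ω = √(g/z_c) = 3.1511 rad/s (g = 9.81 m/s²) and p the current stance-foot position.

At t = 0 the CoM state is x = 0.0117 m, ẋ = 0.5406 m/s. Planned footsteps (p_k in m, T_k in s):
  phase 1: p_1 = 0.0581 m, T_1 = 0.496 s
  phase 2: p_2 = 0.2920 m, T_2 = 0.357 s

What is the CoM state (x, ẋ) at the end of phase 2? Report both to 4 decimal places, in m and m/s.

phase 1: p=0.0581, T=0.496, ωT=1.562946, cosh=2.491189, sinh=2.281671; start (x,ẋ)=(0.011700, 0.540600) → end (x,ẋ)=(0.333950, 1.013131)
phase 2: p=0.2920, T=0.357, ωT=1.124943, cosh=1.702356, sinh=1.377685; start (x,ẋ)=(0.333950, 1.013131) → end (x,ẋ)=(0.806363, 1.906825)

x = 0.8064, ẋ = 1.9068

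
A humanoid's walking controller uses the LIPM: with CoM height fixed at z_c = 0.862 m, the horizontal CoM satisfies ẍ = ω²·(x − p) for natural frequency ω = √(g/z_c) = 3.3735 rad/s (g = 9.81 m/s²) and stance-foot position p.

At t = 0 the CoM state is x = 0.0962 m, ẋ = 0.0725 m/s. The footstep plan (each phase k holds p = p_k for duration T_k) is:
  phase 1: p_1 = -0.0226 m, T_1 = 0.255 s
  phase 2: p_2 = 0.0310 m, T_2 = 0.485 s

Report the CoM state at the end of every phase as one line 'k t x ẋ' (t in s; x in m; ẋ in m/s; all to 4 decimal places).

phase 1: p=-0.0226, T=0.255, ωT=0.860243, cosh=1.393397, sinh=0.970337; start (x,ẋ)=(0.096200, 0.072500) → end (x,ẋ)=(0.163789, 0.489905)
phase 2: p=0.0310, T=0.485, ωT=1.636147, cosh=2.665038, sinh=2.470309; start (x,ẋ)=(0.163789, 0.489905) → end (x,ẋ)=(0.743630, 2.412225)

1 0.2550 0.1638 0.4899
2 0.7400 0.7436 2.4122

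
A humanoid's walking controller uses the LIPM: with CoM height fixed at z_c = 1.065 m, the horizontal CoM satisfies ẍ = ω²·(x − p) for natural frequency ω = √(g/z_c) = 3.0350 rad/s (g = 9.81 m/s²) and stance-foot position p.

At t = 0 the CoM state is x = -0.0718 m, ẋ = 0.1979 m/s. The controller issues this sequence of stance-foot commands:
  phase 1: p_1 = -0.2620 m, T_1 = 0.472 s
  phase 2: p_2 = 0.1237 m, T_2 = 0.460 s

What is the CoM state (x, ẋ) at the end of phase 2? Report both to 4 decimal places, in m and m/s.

x = 1.4617, ẋ = 4.3281

phase 1: p=-0.2620, T=0.472, ωT=1.432520, cosh=2.213975, sinh=1.975268; start (x,ẋ)=(-0.071800, 0.197900) → end (x,ẋ)=(0.287897, 1.578383)
phase 2: p=0.1237, T=0.460, ωT=1.396100, cosh=2.143488, sinh=1.895927; start (x,ẋ)=(0.287897, 1.578383) → end (x,ẋ)=(1.461651, 4.328058)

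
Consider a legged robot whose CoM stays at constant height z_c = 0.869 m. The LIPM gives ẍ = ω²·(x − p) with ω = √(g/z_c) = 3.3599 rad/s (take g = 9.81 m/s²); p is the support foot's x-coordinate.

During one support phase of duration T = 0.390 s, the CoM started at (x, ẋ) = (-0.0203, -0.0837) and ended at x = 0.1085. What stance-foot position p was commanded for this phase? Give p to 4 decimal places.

ωT = 3.3599·0.390 = 1.310361; cosh(ωT) = 1.988617, sinh(ωT) = 1.718895
x(T) = p + (x₀−p)·cosh(ωT) + (ẋ₀/ω)·sinh(ωT) ⇒ p·(1 − cosh) = x(T) − x₀·cosh − (ẋ₀/ω)·sinh
numerator   = 0.1085 − (-0.0203)·1.988617 − (-0.0837/3.3599)·1.718895 = 0.191689
denominator = 1 − 1.988617 = -0.988617
p = 0.191689 / -0.988617 = -0.1939

p = -0.1939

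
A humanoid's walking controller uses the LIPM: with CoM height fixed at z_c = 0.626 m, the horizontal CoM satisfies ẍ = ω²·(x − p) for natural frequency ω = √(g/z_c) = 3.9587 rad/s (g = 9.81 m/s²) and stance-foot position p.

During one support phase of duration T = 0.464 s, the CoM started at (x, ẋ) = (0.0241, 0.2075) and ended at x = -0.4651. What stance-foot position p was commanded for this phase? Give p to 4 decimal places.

ωT = 3.9587·0.464 = 1.836837; cosh(ωT) = 3.217987, sinh(ωT) = 3.058666
x(T) = p + (x₀−p)·cosh(ωT) + (ẋ₀/ω)·sinh(ωT) ⇒ p·(1 − cosh) = x(T) − x₀·cosh − (ẋ₀/ω)·sinh
numerator   = -0.4651 − (0.0241)·3.217987 − (0.2075/3.9587)·3.058666 = -0.702977
denominator = 1 − 3.217987 = -2.217987
p = -0.702977 / -2.217987 = 0.3169

p = 0.3169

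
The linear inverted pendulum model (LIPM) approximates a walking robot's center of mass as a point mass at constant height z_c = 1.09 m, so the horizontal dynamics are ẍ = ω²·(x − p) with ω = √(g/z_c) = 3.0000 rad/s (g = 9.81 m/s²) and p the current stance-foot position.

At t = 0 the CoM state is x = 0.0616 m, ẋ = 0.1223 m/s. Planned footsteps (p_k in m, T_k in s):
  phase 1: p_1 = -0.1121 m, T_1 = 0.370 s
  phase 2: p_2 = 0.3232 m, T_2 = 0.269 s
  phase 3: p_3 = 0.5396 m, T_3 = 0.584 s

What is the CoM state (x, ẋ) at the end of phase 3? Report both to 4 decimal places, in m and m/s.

x = 1.2740, ẋ = 2.4068

phase 1: p=-0.1121, T=0.370, ωT=1.110000, cosh=1.681959, sinh=1.352400; start (x,ẋ)=(0.061600, 0.122300) → end (x,ẋ)=(0.235189, 0.910439)
phase 2: p=0.3232, T=0.269, ωT=0.807000, cosh=1.343685, sinh=0.897490; start (x,ẋ)=(0.235189, 0.910439) → end (x,ẋ)=(0.477311, 0.986376)
phase 3: p=0.5396, T=0.584, ωT=1.752000, cosh=2.969775, sinh=2.796348; start (x,ẋ)=(0.477311, 0.986376) → end (x,ẋ)=(1.274033, 2.406770)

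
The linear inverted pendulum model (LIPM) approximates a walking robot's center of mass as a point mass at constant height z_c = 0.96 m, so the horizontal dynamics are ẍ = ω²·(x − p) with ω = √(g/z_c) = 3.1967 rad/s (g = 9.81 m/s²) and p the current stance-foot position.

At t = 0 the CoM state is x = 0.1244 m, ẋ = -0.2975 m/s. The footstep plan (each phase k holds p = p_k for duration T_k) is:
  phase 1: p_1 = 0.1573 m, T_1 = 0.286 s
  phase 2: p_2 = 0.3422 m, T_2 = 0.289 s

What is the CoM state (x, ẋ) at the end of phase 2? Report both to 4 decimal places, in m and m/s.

phase 1: p=0.1573, T=0.286, ωT=0.914256, cosh=1.447867, sinh=1.047052; start (x,ẋ)=(0.124400, -0.297500) → end (x,ẋ)=(0.012222, -0.540860)
phase 2: p=0.3422, T=0.289, ωT=0.923846, cosh=1.457975, sinh=1.060986; start (x,ẋ)=(0.012222, -0.540860) → end (x,ẋ)=(-0.318412, -1.907733)

x = -0.3184, ẋ = -1.9077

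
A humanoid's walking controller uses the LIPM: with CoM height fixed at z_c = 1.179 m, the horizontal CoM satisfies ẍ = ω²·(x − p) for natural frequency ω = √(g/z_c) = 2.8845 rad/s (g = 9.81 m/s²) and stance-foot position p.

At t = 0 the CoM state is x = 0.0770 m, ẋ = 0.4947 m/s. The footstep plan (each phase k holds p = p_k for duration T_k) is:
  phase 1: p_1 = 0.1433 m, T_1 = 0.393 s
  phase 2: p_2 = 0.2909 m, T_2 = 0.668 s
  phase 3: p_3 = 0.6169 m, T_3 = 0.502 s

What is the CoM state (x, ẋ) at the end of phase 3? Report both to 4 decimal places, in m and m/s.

phase 1: p=0.1433, T=0.393, ωT=1.133609, cosh=1.714359, sinh=1.392489; start (x,ẋ)=(0.077000, 0.494700) → end (x,ẋ)=(0.268454, 0.581790)
phase 2: p=0.2909, T=0.668, ωT=1.926846, cosh=3.506711, sinh=3.361104; start (x,ẋ)=(0.268454, 0.581790) → end (x,ẋ)=(0.890107, 1.822553)
phase 3: p=0.6169, T=0.502, ωT=1.448019, cosh=2.244857, sinh=2.009821; start (x,ẋ)=(0.890107, 1.822553) → end (x,ẋ)=(2.500103, 5.675240)

x = 2.5001, ẋ = 5.6752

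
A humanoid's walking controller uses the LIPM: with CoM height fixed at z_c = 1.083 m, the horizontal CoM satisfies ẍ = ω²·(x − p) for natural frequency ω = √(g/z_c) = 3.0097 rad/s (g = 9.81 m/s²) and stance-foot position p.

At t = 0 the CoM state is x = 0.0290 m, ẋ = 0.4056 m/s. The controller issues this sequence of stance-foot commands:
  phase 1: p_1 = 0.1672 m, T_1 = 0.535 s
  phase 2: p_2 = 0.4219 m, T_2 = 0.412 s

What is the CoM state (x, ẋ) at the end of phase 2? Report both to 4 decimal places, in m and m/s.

x = -0.0926, ẋ = -1.2792

phase 1: p=0.1672, T=0.535, ωT=1.610190, cosh=2.601805, sinh=2.401955; start (x,ẋ)=(0.029000, 0.405600) → end (x,ẋ)=(0.131328, 0.056222)
phase 2: p=0.4219, T=0.412, ωT=1.239996, cosh=1.872493, sinh=1.583108; start (x,ẋ)=(0.131328, 0.056222) → end (x,ẋ)=(-0.092621, -1.279207)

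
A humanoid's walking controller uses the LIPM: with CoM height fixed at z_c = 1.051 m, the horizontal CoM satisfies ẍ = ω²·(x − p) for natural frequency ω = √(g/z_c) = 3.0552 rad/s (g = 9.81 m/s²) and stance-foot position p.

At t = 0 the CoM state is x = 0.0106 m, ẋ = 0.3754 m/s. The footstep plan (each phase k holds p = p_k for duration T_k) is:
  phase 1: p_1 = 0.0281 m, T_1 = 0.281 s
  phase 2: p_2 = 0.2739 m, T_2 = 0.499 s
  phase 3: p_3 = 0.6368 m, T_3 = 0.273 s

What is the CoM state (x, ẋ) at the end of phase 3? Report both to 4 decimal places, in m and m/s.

x = 0.1408, ẋ = -0.9458

phase 1: p=0.0281, T=0.281, ωT=0.858511, cosh=1.391719, sinh=0.967926; start (x,ẋ)=(0.010600, 0.375400) → end (x,ẋ)=(0.122676, 0.470700)
phase 2: p=0.2739, T=0.499, ωT=1.524545, cosh=2.405386, sinh=2.187666; start (x,ẋ)=(0.122676, 0.470700) → end (x,ẋ)=(0.247192, 0.121474)
phase 3: p=0.6368, T=0.273, ωT=0.834070, cosh=1.368474, sinh=0.934196; start (x,ẋ)=(0.247192, 0.121474) → end (x,ẋ)=(0.140775, -0.945768)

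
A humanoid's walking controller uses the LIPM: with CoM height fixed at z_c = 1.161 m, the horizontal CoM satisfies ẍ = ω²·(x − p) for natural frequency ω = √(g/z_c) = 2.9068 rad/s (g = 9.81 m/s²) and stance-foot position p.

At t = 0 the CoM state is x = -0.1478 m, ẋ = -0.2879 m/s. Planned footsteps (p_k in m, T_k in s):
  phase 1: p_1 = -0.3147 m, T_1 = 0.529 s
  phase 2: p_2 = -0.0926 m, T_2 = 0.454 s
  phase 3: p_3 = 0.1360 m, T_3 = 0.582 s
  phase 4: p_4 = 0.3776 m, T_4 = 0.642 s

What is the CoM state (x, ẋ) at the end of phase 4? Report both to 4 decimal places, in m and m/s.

x = 1.7152, ẋ = 4.0194

phase 1: p=-0.3147, T=0.529, ωT=1.537697, cosh=2.434368, sinh=2.219493; start (x,ẋ)=(-0.147800, -0.287900) → end (x,ẋ)=(-0.128231, 0.375921)
phase 2: p=-0.0926, T=0.454, ωT=1.319687, cosh=2.004735, sinh=1.737516; start (x,ẋ)=(-0.128231, 0.375921) → end (x,ẋ)=(0.060674, 0.573666)
phase 3: p=0.1360, T=0.582, ωT=1.691758, cosh=2.806605, sinh=2.622409; start (x,ẋ)=(0.060674, 0.573666) → end (x,ẋ)=(0.442130, 1.035857)
phase 4: p=0.3776, T=0.642, ωT=1.866166, cosh=3.309091, sinh=3.154375; start (x,ẋ)=(0.442130, 1.035857) → end (x,ẋ)=(1.715217, 4.019428)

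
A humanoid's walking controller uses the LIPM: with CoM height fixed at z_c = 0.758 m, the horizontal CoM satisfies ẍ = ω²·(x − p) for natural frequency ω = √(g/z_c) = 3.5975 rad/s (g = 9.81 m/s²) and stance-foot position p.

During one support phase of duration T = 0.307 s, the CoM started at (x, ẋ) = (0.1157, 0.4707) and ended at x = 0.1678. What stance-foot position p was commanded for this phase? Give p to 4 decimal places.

ωT = 3.5975·0.307 = 1.104432; cosh(ωT) = 1.674455, sinh(ωT) = 1.343056
x(T) = p + (x₀−p)·cosh(ωT) + (ẋ₀/ω)·sinh(ωT) ⇒ p·(1 − cosh) = x(T) − x₀·cosh − (ẋ₀/ω)·sinh
numerator   = 0.1678 − (0.1157)·1.674455 − (0.4707/3.5975)·1.343056 = -0.201661
denominator = 1 − 1.674455 = -0.674455
p = -0.201661 / -0.674455 = 0.2990

p = 0.2990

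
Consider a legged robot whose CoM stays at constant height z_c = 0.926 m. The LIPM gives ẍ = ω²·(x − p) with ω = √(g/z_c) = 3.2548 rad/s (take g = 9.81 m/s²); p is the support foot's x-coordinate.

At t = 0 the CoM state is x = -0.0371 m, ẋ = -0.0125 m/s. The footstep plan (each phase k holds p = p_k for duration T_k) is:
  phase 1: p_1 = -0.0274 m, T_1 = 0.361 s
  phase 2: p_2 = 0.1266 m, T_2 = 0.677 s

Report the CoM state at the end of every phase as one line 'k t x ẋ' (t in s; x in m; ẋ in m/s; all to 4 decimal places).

1 0.3610 -0.0502 -0.0684
2 1.0380 -0.7779 -2.8880

phase 1: p=-0.0274, T=0.361, ωT=1.174983, cosh=1.773456, sinh=1.464631; start (x,ẋ)=(-0.037100, -0.012500) → end (x,ẋ)=(-0.050227, -0.068409)
phase 2: p=0.1266, T=0.677, ωT=2.203500, cosh=4.583534, sinh=4.473118; start (x,ẋ)=(-0.050227, -0.068409) → end (x,ẋ)=(-0.777910, -2.888003)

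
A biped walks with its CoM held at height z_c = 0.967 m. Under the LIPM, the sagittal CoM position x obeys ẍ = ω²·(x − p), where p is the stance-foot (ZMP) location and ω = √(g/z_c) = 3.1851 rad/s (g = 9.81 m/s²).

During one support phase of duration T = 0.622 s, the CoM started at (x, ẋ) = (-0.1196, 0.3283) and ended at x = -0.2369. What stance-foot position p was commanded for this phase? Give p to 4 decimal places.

p = 0.0600

ωT = 3.1851·0.622 = 1.981132; cosh(ωT) = 3.694430, sinh(ωT) = 3.556517
x(T) = p + (x₀−p)·cosh(ωT) + (ẋ₀/ω)·sinh(ωT) ⇒ p·(1 − cosh) = x(T) − x₀·cosh − (ẋ₀/ω)·sinh
numerator   = -0.2369 − (-0.1196)·3.694430 − (0.3283/3.1851)·3.556517 = -0.161629
denominator = 1 − 3.694430 = -2.694430
p = -0.161629 / -2.694430 = 0.0600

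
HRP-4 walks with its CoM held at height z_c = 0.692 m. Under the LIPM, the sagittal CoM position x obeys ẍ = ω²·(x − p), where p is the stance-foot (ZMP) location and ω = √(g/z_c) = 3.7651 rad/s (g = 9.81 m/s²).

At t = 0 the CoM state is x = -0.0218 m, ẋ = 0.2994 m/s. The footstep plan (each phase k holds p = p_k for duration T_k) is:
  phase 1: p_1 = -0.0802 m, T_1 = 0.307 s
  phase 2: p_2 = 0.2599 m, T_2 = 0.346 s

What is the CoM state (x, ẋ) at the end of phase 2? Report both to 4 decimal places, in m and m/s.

phase 1: p=-0.0802, T=0.307, ωT=1.155886, cosh=1.745807, sinh=1.431029; start (x,ẋ)=(-0.021800, 0.299400) → end (x,ẋ)=(0.135550, 0.837352)
phase 2: p=0.2599, T=0.346, ωT=1.302725, cosh=1.975549, sinh=1.703759; start (x,ẋ)=(0.135550, 0.837352) → end (x,ẋ)=(0.393154, 0.856548)

x = 0.3932, ẋ = 0.8565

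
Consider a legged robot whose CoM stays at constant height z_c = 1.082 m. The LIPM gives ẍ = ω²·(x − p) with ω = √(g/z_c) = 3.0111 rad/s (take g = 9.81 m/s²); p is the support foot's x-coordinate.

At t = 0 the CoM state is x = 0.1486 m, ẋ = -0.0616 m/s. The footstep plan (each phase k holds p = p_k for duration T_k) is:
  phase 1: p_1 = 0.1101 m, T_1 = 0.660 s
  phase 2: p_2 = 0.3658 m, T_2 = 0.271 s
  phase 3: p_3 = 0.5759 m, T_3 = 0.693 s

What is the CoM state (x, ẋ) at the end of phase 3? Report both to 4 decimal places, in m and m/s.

x = -1.4209, ẋ = -5.8930

phase 1: p=0.1101, T=0.660, ωT=1.987326, cosh=3.716530, sinh=3.579468; start (x,ẋ)=(0.148600, -0.061600) → end (x,ẋ)=(0.179959, 0.186020)
phase 2: p=0.3658, T=0.271, ωT=0.816008, cosh=1.351824, sinh=0.909630; start (x,ẋ)=(0.179959, 0.186020) → end (x,ẋ)=(0.170771, -0.257550)
phase 3: p=0.5759, T=0.693, ωT=2.086692, cosh=4.091157, sinh=3.967060; start (x,ẋ)=(0.170771, -0.257550) → end (x,ẋ)=(-1.420864, -5.893033)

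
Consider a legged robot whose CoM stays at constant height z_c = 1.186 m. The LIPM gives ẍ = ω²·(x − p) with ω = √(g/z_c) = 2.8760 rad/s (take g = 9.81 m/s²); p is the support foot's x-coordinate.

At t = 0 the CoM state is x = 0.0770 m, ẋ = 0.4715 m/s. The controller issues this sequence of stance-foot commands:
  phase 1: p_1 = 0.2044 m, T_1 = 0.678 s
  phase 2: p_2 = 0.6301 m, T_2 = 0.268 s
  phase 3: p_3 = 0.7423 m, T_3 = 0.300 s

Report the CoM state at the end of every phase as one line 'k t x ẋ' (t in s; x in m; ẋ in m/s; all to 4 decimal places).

1 0.6780 0.3121 0.4289
2 0.9460 0.3395 -0.2141
3 1.2460 0.1076 -1.4269

phase 1: p=0.2044, T=0.678, ωT=1.949928, cosh=3.585233, sinh=3.442949; start (x,ẋ)=(0.077000, 0.471500) → end (x,ẋ)=(0.312089, 0.428933)
phase 2: p=0.6301, T=0.268, ωT=0.770768, cosh=1.312042, sinh=0.849384; start (x,ẋ)=(0.312089, 0.428933) → end (x,ẋ)=(0.339535, -0.214070)
phase 3: p=0.7423, T=0.300, ωT=0.862800, cosh=1.395883, sinh=0.973904; start (x,ẋ)=(0.339535, -0.214070) → end (x,ẋ)=(0.107596, -1.426941)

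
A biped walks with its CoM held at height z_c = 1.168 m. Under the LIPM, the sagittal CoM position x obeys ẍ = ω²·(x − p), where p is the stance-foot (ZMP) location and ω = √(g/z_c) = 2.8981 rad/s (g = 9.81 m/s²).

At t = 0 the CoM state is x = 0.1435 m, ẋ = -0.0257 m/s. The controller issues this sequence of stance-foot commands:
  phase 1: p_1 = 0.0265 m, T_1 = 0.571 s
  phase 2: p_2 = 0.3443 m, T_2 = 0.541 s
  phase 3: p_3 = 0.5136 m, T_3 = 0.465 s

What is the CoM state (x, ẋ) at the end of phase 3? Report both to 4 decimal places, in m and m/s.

phase 1: p=0.0265, T=0.571, ωT=1.654815, cosh=2.711620, sinh=2.520493; start (x,ẋ)=(0.143500, -0.025700) → end (x,ẋ)=(0.321408, 0.784954)
phase 2: p=0.3443, T=0.541, ωT=1.567872, cosh=2.502460, sinh=2.293971; start (x,ẋ)=(0.321408, 0.784954) → end (x,ẋ)=(0.908339, 1.812127)
phase 3: p=0.5136, T=0.465, ωT=1.347616, cosh=2.054051, sinh=1.794192; start (x,ẋ)=(0.908339, 1.812127) → end (x,ẋ)=(2.446288, 5.774744)

x = 2.4463, ẋ = 5.7747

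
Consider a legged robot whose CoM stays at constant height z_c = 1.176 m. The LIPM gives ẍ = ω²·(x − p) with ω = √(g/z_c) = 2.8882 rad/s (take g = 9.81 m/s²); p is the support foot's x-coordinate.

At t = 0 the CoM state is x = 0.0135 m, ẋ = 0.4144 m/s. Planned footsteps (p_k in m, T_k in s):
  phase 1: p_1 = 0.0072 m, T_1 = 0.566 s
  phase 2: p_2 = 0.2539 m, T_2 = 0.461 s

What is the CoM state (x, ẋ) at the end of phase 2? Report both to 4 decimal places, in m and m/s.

x = 1.2049, ẋ = 2.9553

phase 1: p=0.0072, T=0.566, ωT=1.634721, cosh=2.661517, sinh=2.466511; start (x,ẋ)=(0.013500, 0.414400) → end (x,ẋ)=(0.377863, 1.147813)
phase 2: p=0.2539, T=0.461, ωT=1.331460, cosh=2.025330, sinh=1.761239; start (x,ẋ)=(0.377863, 1.147813) → end (x,ẋ)=(1.204909, 2.955278)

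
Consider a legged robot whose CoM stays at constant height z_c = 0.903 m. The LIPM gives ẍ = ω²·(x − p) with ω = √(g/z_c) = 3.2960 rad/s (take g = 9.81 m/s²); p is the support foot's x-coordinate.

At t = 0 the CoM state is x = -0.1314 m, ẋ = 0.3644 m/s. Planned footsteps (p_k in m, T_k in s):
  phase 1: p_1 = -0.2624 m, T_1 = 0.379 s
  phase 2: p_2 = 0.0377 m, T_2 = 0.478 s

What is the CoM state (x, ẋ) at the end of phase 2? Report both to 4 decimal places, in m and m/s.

phase 1: p=-0.2624, T=0.379, ωT=1.249184, cosh=1.887117, sinh=1.600379; start (x,ẋ)=(-0.131400, 0.364400) → end (x,ẋ)=(0.161747, 1.378671)
phase 2: p=0.0377, T=0.478, ωT=1.575488, cosh=2.520003, sinh=2.313097; start (x,ẋ)=(0.161747, 1.378671) → end (x,ẋ)=(1.317836, 4.419988)

x = 1.3178, ẋ = 4.4200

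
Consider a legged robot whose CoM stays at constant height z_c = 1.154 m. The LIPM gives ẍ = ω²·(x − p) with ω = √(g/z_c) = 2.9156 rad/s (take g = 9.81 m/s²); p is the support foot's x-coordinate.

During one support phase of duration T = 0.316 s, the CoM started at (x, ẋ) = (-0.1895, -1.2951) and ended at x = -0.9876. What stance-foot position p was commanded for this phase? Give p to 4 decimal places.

p = 0.5319

ωT = 2.9156·0.316 = 0.921330; cosh(ωT) = 1.455309, sinh(ωT) = 1.057320
x(T) = p + (x₀−p)·cosh(ωT) + (ẋ₀/ω)·sinh(ωT) ⇒ p·(1 − cosh) = x(T) − x₀·cosh − (ẋ₀/ω)·sinh
numerator   = -0.9876 − (-0.1895)·1.455309 − (-1.2951/2.9156)·1.057320 = -0.242161
denominator = 1 − 1.455309 = -0.455309
p = -0.242161 / -0.455309 = 0.5319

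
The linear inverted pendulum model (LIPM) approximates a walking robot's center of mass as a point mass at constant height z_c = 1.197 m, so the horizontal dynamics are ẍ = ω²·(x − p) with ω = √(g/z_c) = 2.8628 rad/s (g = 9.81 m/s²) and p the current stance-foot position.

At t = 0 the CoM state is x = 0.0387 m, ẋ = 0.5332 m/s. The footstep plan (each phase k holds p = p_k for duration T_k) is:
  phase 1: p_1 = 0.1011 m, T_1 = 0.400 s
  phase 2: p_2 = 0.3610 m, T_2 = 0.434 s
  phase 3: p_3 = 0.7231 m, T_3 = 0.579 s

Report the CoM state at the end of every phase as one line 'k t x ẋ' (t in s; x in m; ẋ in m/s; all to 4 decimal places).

phase 1: p=0.1011, T=0.400, ωT=1.145120, cosh=1.730502, sinh=1.412316; start (x,ẋ)=(0.038700, 0.533200) → end (x,ẋ)=(0.256162, 0.670409)
phase 2: p=0.3610, T=0.434, ωT=1.242455, cosh=1.876391, sinh=1.587717; start (x,ẋ)=(0.256162, 0.670409) → end (x,ẋ)=(0.536094, 0.781430)
phase 3: p=0.7231, T=0.579, ωT=1.657561, cosh=2.718552, sinh=2.527948; start (x,ẋ)=(0.536094, 0.781430) → end (x,ẋ)=(0.904744, 0.770996)

1 0.4000 0.2562 0.6704
2 0.8340 0.5361 0.7814
3 1.4130 0.9047 0.7710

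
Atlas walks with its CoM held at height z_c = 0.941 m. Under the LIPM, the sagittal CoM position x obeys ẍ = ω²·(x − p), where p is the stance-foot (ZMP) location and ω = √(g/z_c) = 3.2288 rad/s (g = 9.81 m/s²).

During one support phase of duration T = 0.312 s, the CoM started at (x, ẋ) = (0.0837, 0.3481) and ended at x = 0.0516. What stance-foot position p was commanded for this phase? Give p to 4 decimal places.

p = 0.3737

ωT = 3.2288·0.312 = 1.007386; cosh(ωT) = 1.551802, sinh(ωT) = 1.186630
x(T) = p + (x₀−p)·cosh(ωT) + (ẋ₀/ω)·sinh(ωT) ⇒ p·(1 − cosh) = x(T) − x₀·cosh − (ẋ₀/ω)·sinh
numerator   = 0.0516 − (0.0837)·1.551802 − (0.3481/3.2288)·1.186630 = -0.206218
denominator = 1 − 1.551802 = -0.551802
p = -0.206218 / -0.551802 = 0.3737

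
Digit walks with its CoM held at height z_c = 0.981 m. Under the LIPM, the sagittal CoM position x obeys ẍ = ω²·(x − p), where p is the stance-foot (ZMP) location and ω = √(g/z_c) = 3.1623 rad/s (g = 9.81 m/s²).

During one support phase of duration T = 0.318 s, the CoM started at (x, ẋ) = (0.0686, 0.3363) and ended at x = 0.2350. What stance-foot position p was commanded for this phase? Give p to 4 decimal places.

ωT = 3.1623·0.318 = 1.005611; cosh(ωT) = 1.549699, sinh(ωT) = 1.183879
x(T) = p + (x₀−p)·cosh(ωT) + (ẋ₀/ω)·sinh(ωT) ⇒ p·(1 − cosh) = x(T) − x₀·cosh − (ẋ₀/ω)·sinh
numerator   = 0.2350 − (0.0686)·1.549699 − (0.3363/3.1623)·1.183879 = 0.002789
denominator = 1 − 1.549699 = -0.549699
p = 0.002789 / -0.549699 = -0.0051

p = -0.0051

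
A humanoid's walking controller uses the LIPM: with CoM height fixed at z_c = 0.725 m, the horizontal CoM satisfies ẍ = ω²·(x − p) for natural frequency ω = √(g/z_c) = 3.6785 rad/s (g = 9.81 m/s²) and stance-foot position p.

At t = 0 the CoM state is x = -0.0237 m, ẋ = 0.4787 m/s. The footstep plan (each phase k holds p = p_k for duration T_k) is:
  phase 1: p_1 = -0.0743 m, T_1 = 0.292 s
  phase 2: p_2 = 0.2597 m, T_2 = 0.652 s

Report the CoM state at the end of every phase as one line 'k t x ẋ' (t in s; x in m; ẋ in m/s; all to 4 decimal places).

1 0.2920 0.1767 1.0231
2 0.9440 1.3168 4.0092

phase 1: p=-0.0743, T=0.292, ωT=1.074122, cosh=1.634510, sinh=1.292912; start (x,ẋ)=(-0.023700, 0.478700) → end (x,ẋ)=(0.176659, 1.023092)
phase 2: p=0.2597, T=0.652, ωT=2.398382, cosh=5.548110, sinh=5.457245; start (x,ẋ)=(0.176659, 1.023092) → end (x,ẋ)=(1.316788, 4.009218)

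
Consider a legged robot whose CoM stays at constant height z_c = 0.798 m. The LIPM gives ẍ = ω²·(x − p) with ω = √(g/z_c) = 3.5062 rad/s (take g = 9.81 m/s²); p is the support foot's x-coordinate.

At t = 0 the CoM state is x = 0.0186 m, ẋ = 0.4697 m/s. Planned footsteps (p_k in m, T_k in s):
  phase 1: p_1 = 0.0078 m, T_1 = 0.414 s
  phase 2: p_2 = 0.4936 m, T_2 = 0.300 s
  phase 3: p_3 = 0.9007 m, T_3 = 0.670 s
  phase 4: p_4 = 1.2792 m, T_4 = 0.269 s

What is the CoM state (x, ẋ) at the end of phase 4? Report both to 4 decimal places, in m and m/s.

x = 0.3278, ẋ = -2.7426

phase 1: p=0.0078, T=0.414, ωT=1.451567, cosh=2.252001, sinh=2.017798; start (x,ẋ)=(0.018600, 0.469700) → end (x,ẋ)=(0.302431, 1.134173)
phase 2: p=0.4936, T=0.300, ωT=1.051860, cosh=1.606129, sinh=1.256842; start (x,ẋ)=(0.302431, 1.134173) → end (x,ẋ)=(0.593117, 0.979198)
phase 3: p=0.9007, T=0.670, ωT=2.349154, cosh=5.286076, sinh=5.190626; start (x,ẋ)=(0.593117, 0.979198) → end (x,ẋ)=(0.724410, -0.421706)
phase 4: p=1.2792, T=0.269, ωT=0.943168, cosh=1.478748, sinh=1.089356; start (x,ẋ)=(0.724410, -0.421706) → end (x,ẋ)=(0.327784, -2.742617)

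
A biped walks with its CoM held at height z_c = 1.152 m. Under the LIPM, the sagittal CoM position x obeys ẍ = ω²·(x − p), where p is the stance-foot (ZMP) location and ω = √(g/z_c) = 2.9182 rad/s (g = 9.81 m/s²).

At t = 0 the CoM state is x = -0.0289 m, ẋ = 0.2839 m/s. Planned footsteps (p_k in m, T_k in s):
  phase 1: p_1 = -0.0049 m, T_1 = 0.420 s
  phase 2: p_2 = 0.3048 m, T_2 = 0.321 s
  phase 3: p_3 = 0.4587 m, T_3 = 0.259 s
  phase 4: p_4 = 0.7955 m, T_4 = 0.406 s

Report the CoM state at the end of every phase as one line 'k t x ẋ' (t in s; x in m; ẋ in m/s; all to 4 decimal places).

1 0.4200 0.1021 0.4162
2 0.7410 0.1605 -0.0262
3 1.0000 0.0638 -0.7561
4 1.4060 -0.8968 -4.5167

phase 1: p=-0.0049, T=0.420, ωT=1.225644, cosh=1.849964, sinh=1.556395; start (x,ẋ)=(-0.028900, 0.283900) → end (x,ẋ)=(0.102116, 0.416200)
phase 2: p=0.3048, T=0.321, ωT=0.936742, cosh=1.471779, sinh=1.079876; start (x,ẋ)=(0.102116, 0.416200) → end (x,ẋ)=(0.160509, -0.026162)
phase 3: p=0.4587, T=0.259, ωT=0.755814, cosh=1.299486, sinh=0.829858; start (x,ẋ)=(0.160509, -0.026162) → end (x,ẋ)=(0.063765, -0.756124)
phase 4: p=0.7955, T=0.406, ωT=1.184789, cosh=1.787904, sinh=1.482093; start (x,ẋ)=(0.063765, -0.756124) → end (x,ẋ)=(-0.896792, -4.516665)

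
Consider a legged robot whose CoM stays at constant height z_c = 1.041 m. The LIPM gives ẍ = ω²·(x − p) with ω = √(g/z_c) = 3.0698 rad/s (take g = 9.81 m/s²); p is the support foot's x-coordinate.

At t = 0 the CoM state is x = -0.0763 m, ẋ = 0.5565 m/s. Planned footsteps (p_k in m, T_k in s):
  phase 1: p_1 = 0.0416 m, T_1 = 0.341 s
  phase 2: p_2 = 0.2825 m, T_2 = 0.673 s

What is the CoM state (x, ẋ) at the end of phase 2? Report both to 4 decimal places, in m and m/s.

phase 1: p=0.0416, T=0.341, ωT=1.046802, cosh=1.599793, sinh=1.248734; start (x,ẋ)=(-0.076300, 0.556500) → end (x,ẋ)=(0.079358, 0.438331)
phase 2: p=0.2825, T=0.673, ωT=2.065975, cosh=4.009844, sinh=3.883149; start (x,ẋ)=(0.079358, 0.438331) → end (x,ẋ)=(0.022399, -0.663918)

x = 0.0224, ẋ = -0.6639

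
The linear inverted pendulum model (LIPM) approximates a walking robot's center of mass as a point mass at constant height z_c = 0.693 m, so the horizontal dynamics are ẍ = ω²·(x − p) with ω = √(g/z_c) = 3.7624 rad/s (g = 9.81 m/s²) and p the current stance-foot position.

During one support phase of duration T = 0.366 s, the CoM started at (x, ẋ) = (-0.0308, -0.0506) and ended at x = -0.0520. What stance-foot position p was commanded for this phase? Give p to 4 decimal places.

p = -0.0342

ωT = 3.7624·0.366 = 1.377038; cosh(ωT) = 2.107736, sinh(ωT) = 1.855411
x(T) = p + (x₀−p)·cosh(ωT) + (ẋ₀/ω)·sinh(ωT) ⇒ p·(1 − cosh) = x(T) − x₀·cosh − (ẋ₀/ω)·sinh
numerator   = -0.0520 − (-0.0308)·2.107736 − (-0.0506/3.7624)·1.855411 = 0.037871
denominator = 1 − 2.107736 = -1.107736
p = 0.037871 / -1.107736 = -0.0342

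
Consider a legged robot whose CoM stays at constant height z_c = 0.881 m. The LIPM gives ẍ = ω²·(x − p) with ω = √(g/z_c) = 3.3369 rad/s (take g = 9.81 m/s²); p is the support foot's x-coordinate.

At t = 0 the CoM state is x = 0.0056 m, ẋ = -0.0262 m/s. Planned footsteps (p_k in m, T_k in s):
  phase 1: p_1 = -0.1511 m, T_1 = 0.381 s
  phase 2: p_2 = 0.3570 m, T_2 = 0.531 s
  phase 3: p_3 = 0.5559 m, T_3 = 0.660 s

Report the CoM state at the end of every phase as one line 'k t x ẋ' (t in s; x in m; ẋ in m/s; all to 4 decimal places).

1 0.3810 0.1373 0.8085
2 0.9120 0.3843 0.3533
3 1.5720 0.2435 -0.9402

phase 1: p=-0.1511, T=0.381, ωT=1.271359, cosh=1.923072, sinh=1.642622; start (x,ẋ)=(0.005600, -0.026200) → end (x,ẋ)=(0.137348, 0.808530)
phase 2: p=0.3570, T=0.531, ωT=1.771894, cosh=3.025997, sinh=2.855986; start (x,ẋ)=(0.137348, 0.808530) → end (x,ẋ)=(0.384339, 0.353297)
phase 3: p=0.5559, T=0.660, ωT=2.202354, cosh=4.578413, sinh=4.467870; start (x,ẋ)=(0.384339, 0.353297) → end (x,ẋ)=(0.243463, -0.940234)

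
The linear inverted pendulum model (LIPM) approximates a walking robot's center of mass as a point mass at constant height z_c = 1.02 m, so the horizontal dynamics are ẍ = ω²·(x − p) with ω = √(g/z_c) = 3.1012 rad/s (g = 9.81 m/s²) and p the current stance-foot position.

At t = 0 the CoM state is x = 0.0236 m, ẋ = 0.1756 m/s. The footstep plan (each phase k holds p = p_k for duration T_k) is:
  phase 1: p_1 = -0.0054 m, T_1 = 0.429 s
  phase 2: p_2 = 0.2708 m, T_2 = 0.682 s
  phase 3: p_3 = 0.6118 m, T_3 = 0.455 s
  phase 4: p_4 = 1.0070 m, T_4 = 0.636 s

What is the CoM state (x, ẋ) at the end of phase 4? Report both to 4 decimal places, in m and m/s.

x = 0.3523, ẋ = -1.8204

phase 1: p=-0.0054, T=0.429, ωT=1.330415, cosh=2.023490, sinh=1.759122; start (x,ẋ)=(0.023600, 0.175600) → end (x,ẋ)=(0.152888, 0.513531)
phase 2: p=0.2708, T=0.682, ωT=2.115018, cosh=4.205185, sinh=4.084554; start (x,ẋ)=(0.152888, 0.513531) → end (x,ẋ)=(0.451326, 0.665905)
phase 3: p=0.6118, T=0.455, ωT=1.411046, cosh=2.172065, sinh=1.928177; start (x,ẋ)=(0.451326, 0.665905) → end (x,ẋ)=(0.677267, 0.486807)
phase 4: p=1.0070, T=0.636, ωT=1.972363, cosh=3.663385, sinh=3.524257; start (x,ẋ)=(0.677267, 0.486807) → end (x,ẋ)=(0.352278, -1.820429)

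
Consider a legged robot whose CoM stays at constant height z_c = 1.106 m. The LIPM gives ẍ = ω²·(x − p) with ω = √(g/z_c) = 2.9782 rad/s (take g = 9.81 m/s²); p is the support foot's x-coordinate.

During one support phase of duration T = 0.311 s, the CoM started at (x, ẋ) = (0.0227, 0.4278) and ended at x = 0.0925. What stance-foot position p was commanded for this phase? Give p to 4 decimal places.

ωT = 2.9782·0.311 = 0.926220; cosh(ωT) = 1.460498, sinh(ωT) = 1.064450
x(T) = p + (x₀−p)·cosh(ωT) + (ẋ₀/ω)·sinh(ωT) ⇒ p·(1 − cosh) = x(T) − x₀·cosh − (ẋ₀/ω)·sinh
numerator   = 0.0925 − (0.0227)·1.460498 − (0.4278/2.9782)·1.064450 = -0.093555
denominator = 1 − 1.460498 = -0.460498
p = -0.093555 / -0.460498 = 0.2032

p = 0.2032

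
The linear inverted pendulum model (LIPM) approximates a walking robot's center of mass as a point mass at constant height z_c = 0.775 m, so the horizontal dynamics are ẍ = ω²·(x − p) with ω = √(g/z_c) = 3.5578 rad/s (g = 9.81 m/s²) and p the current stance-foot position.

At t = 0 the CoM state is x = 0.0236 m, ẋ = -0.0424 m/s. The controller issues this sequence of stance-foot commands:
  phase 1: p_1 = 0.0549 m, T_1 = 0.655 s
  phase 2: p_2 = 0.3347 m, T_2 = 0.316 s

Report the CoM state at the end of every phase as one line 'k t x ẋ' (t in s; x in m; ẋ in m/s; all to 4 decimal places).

phase 1: p=0.0549, T=0.655, ωT=2.330359, cosh=5.189446, sinh=5.092186; start (x,ẋ)=(0.023600, -0.042400) → end (x,ẋ)=(-0.168216, -0.787094)
phase 2: p=0.3347, T=0.316, ωT=1.124265, cosh=1.701422, sinh=1.376531; start (x,ẋ)=(-0.168216, -0.787094) → end (x,ẋ)=(-0.825503, -3.802169)

1 0.6550 -0.1682 -0.7871
2 0.9710 -0.8255 -3.8022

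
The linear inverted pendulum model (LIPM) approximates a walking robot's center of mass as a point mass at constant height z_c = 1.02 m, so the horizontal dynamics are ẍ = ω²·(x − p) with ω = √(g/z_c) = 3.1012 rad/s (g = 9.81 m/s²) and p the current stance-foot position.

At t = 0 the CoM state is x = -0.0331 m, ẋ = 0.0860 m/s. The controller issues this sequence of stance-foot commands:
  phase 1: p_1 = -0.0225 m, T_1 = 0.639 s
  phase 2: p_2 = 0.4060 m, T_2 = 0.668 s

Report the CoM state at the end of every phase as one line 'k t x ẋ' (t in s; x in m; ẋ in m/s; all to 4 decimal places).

1 0.6390 0.0370 0.2009
2 1.3070 -0.8287 -3.6595

phase 1: p=-0.0225, T=0.639, ωT=1.981667, cosh=3.696332, sinh=3.558493; start (x,ẋ)=(-0.033100, 0.086000) → end (x,ẋ)=(0.037000, 0.200907)
phase 2: p=0.4060, T=0.668, ωT=2.071602, cosh=4.031755, sinh=3.905771; start (x,ẋ)=(0.037000, 0.200907) → end (x,ẋ)=(-0.828687, -3.659530)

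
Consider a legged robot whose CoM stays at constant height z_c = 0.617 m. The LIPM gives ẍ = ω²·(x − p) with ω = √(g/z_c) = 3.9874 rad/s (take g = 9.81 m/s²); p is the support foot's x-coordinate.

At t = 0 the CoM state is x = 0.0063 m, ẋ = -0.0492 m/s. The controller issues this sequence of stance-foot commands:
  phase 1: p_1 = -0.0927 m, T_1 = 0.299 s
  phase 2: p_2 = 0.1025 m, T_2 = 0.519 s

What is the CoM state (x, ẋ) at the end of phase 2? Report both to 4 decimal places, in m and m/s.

x = 0.4499, ẋ = 1.4666

phase 1: p=-0.0927, T=0.299, ωT=1.192233, cosh=1.798985, sinh=1.495443; start (x,ẋ)=(0.006300, -0.049200) → end (x,ẋ)=(0.066947, 0.501820)
phase 2: p=0.1025, T=0.519, ωT=2.069461, cosh=4.023402, sinh=3.897148; start (x,ẋ)=(0.066947, 0.501820) → end (x,ẋ)=(0.449919, 1.466555)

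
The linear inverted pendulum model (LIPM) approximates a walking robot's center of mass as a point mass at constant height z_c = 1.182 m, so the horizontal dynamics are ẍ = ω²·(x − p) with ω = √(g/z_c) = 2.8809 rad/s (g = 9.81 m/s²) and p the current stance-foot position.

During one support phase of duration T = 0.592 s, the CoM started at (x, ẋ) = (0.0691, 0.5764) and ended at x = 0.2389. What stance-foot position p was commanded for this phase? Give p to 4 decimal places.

p = 0.2659

ωT = 2.8809·0.592 = 1.705493; cosh(ωT) = 2.842890, sinh(ωT) = 2.661207
x(T) = p + (x₀−p)·cosh(ωT) + (ẋ₀/ω)·sinh(ωT) ⇒ p·(1 − cosh) = x(T) − x₀·cosh − (ẋ₀/ω)·sinh
numerator   = 0.2389 − (0.0691)·2.842890 − (0.5764/2.8809)·2.661207 = -0.489988
denominator = 1 − 2.842890 = -1.842890
p = -0.489988 / -1.842890 = 0.2659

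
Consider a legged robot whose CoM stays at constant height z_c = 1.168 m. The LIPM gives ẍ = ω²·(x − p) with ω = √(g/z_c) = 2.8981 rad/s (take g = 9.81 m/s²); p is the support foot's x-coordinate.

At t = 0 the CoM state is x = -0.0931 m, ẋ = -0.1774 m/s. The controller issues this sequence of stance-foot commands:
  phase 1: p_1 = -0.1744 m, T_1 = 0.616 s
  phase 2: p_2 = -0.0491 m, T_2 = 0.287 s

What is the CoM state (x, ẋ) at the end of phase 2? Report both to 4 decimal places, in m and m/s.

x = -0.0776, ẋ = 0.0454

phase 1: p=-0.1744, T=0.616, ωT=1.785230, cosh=3.064353, sinh=2.896595; start (x,ẋ)=(-0.093100, -0.177400) → end (x,ẋ)=(-0.102576, 0.138866)
phase 2: p=-0.0491, T=0.287, ωT=0.831755, cosh=1.366316, sinh=0.931031; start (x,ẋ)=(-0.102576, 0.138866) → end (x,ẋ)=(-0.077553, 0.045446)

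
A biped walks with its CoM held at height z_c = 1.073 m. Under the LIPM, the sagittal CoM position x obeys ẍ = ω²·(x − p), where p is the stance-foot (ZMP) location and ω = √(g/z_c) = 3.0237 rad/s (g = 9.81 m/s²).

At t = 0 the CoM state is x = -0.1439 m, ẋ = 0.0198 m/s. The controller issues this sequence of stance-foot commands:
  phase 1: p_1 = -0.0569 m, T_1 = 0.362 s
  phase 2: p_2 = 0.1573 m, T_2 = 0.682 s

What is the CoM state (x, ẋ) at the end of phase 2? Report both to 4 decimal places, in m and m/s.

x = -1.6455, ẋ = -5.3567

phase 1: p=-0.0569, T=0.362, ωT=1.094579, cosh=1.661303, sinh=1.326623; start (x,ẋ)=(-0.143900, 0.019800) → end (x,ẋ)=(-0.192746, -0.316090)
phase 2: p=0.1573, T=0.682, ωT=2.062163, cosh=3.995070, sinh=3.867892; start (x,ẋ)=(-0.192746, -0.316090) → end (x,ẋ)=(-1.645499, -5.356714)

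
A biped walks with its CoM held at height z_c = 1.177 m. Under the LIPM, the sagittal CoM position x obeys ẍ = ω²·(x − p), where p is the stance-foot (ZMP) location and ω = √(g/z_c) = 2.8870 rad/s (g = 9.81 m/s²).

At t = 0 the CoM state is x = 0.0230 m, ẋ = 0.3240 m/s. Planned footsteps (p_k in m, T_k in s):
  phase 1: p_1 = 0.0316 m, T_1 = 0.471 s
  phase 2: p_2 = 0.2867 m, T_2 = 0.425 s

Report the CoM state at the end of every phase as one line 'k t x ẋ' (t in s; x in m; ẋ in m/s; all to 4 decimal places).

phase 1: p=0.0316, T=0.471, ωT=1.359777, cosh=2.076021, sinh=1.819303; start (x,ẋ)=(0.023000, 0.324000) → end (x,ẋ)=(0.217922, 0.627461)
phase 2: p=0.2867, T=0.425, ωT=1.226975, cosh=1.852037, sinh=1.558859; start (x,ẋ)=(0.217922, 0.627461) → end (x,ẋ)=(0.498122, 0.852549)

1 0.4710 0.2179 0.6275
2 0.8960 0.4981 0.8525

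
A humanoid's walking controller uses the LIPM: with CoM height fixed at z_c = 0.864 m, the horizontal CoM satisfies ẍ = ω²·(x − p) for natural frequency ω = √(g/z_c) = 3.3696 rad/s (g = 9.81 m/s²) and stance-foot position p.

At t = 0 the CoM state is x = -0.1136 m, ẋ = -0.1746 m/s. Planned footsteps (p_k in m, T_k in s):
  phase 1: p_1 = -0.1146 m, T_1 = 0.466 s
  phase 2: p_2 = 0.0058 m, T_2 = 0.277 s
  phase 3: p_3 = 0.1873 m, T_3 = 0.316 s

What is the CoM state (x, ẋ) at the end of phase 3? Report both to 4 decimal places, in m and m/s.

x = -1.4596, ẋ = -5.2885

phase 1: p=-0.1146, T=0.466, ωT=1.570234, cosh=2.507884, sinh=2.299887; start (x,ẋ)=(-0.113600, -0.174600) → end (x,ẋ)=(-0.231264, -0.430127)
phase 2: p=0.0058, T=0.277, ωT=0.933379, cosh=1.468155, sinh=1.074933; start (x,ẋ)=(-0.231264, -0.430127) → end (x,ẋ)=(-0.479461, -1.490160)
phase 3: p=0.1873, T=0.316, ωT=1.064794, cosh=1.622520, sinh=1.277721; start (x,ẋ)=(-0.479461, -1.490160) → end (x,ẋ)=(-1.459587, -5.288489)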